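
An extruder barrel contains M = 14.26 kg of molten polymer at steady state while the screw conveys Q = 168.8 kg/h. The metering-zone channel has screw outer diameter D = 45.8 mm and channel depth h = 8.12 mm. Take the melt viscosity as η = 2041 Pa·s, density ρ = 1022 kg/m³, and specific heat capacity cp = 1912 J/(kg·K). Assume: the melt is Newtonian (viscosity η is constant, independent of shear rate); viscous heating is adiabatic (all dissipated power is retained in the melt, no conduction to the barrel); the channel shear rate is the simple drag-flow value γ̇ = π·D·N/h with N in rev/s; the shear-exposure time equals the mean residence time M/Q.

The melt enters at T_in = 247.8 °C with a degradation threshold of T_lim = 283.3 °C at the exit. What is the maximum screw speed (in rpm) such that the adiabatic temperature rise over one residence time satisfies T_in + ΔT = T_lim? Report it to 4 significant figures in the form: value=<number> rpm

value=35.80 rpm

Convert throughput: Q = 168.8 kg/h = 168.8/3600 = 0.0468889 kg/s
t_res = M / Q_s = 14.26 / 0.0468889 = 304.123 s
D = 45.8 mm = 0.0458 m;  h = 8.12 mm = 0.00812 m
ΔT_a = T_lim − T_in = 283.3 °C − 247.8 °C = 35.5 K
γ̇_max² = ΔT_a·ρ·cp / (η·t_res) = [35.5 × 1022 × 1912] / [2041 × 304.123] = 111.757 s⁻²
Take the square root: γ̇_max = √(111.757) = 10.5715 s⁻¹
N_max = γ̇_max·h / (π·D) = 10.5715 · 0.00812 / (π · 0.0458) = 0.596593 rev/s = 35.7956 rpm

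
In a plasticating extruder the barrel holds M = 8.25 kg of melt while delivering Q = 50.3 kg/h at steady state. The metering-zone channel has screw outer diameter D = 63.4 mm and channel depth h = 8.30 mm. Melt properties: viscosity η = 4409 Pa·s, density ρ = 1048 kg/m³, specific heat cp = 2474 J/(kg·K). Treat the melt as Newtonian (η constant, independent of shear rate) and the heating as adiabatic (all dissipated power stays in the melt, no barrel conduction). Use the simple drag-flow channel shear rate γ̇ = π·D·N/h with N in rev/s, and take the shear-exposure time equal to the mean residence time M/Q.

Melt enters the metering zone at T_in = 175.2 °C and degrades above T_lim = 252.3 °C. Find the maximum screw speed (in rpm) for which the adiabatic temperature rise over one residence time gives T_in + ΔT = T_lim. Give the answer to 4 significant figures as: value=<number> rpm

value=21.91 rpm

Q_s = Q / 3600 = 50.3 / 3600 = 0.0139722 kg/s
Mean residence time: t_res = M/Q_s = 8.25 kg / 0.0139722 kg/s = 590.457 s
D = 63.4 mm = 0.0634 m;  h = 8.30 mm = 0.0083 m
ΔT_a = T_lim − T_in = 252.3 − 175.2 = 77.1 K
Invert ΔT = ηγ̇²t_res/(ρcp) for γ̇: γ̇_max² = ΔT_a ρ cp / (η t_res) = 77.1·1048·2474 / (4409·590.457) = 76.7868 s⁻²
Take the square root: γ̇_max = √(76.7868) = 8.76281 s⁻¹
N_max = γ̇_max h / (πD) = 8.76281·0.0083/(π·0.0634) = 0.365159 rev/s → ×60 = 21.9096 rpm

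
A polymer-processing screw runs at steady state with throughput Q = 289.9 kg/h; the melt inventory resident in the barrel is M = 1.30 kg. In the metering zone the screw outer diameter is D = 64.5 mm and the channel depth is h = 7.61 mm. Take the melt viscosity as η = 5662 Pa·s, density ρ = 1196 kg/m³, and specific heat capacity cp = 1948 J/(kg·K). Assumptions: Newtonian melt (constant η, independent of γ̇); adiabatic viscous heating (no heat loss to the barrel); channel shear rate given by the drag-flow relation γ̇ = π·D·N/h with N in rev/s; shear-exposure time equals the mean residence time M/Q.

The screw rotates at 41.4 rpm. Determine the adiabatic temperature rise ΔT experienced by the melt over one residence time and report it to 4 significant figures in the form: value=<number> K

value=13.24 K

Throughput in SI: Q_s = 289.9 kg/h ÷ 3600 s/h = 0.0805278 kg/s
t_res = M / Q_s = 1.30 ÷ 0.0805278 = 16.1435 s
Geometry in metres: D = 64.5 mm → 0.0645 m, h = 7.61 mm → 0.00761 m; screw speed N = 41.4 rpm = 0.69 rev/s
Shear rate: γ̇ = πDN/h = π·0.0645·0.69/0.00761 = 18.3727 s⁻¹
ΔT = η·γ̇²·t_res/(ρ·cp) = [5662 × 18.3727² × 16.1435] / [1196 × 1948] = 13.2433 K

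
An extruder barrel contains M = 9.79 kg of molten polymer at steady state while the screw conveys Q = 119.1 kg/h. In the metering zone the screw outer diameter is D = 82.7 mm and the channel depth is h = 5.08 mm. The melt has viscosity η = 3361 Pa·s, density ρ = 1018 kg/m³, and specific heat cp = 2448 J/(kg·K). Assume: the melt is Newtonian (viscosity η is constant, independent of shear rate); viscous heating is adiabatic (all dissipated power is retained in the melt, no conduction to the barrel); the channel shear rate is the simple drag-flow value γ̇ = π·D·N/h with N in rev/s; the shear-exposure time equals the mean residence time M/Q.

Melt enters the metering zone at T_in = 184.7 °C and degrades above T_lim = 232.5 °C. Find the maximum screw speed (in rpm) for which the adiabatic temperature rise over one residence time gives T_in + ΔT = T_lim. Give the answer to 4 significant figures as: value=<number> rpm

Convert throughput: Q = 119.1 kg/h = 119.1/3600 = 0.0330833 kg/s
Mean residence time: t_res = M/Q_s = 9.79 kg / 0.0330833 kg/s = 295.919 s
Geometry in SI: D = 82.7 mm → 0.0827 m, h = 5.08 mm → 0.00508 m
ΔT_a = T_lim − T_in = 232.5 °C − 184.7 °C = 47.8 K
γ̇_max² = ΔT_a·ρ·cp/(η·t_res) = 47.8·1018·2448/(3361·295.919) = 119.769 s⁻²
γ̇_max = √119.769 = 10.9439 s⁻¹
N_max = γ̇_max·h / (π·D) = 10.9439 · 0.00508 / (π · 0.0827) = 0.213984 rev/s = 12.839 rpm

value=12.84 rpm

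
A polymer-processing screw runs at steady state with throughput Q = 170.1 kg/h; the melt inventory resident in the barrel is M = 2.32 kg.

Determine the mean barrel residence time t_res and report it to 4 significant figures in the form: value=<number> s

value=49.10 s

Q_s = Q / 3600 = 170.1 / 3600 = 0.04725 kg/s
t_res = M / Q_s = 2.32 / 0.04725 = 49.1005 s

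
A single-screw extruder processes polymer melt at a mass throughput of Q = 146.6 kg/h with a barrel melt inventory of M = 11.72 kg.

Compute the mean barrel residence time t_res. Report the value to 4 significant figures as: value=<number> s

value=287.8 s

Q_s = Q / 3600 = 146.6 / 3600 = 0.0407222 kg/s
t_res = M / Q_s = 11.72 ÷ 0.0407222 = 287.804 s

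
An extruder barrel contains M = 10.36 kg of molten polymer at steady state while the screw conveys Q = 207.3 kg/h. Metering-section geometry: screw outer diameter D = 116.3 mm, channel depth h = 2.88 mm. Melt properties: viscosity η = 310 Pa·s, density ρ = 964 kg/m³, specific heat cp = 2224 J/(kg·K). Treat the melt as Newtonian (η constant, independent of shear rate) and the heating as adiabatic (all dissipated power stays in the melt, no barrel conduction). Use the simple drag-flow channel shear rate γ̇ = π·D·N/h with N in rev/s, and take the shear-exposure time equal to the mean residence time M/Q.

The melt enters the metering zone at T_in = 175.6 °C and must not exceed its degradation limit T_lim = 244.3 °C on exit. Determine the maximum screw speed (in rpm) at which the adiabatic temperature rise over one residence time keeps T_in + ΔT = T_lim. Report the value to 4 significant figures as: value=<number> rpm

Convert throughput: Q = 207.3 kg/h = 207.3/3600 = 0.0575833 kg/s
Mean residence time: t_res = M/Q_s = 10.36 kg / 0.0575833 kg/s = 179.913 s
Convert to metres: D = 0.1163 m, h = 0.00288 m
ΔT_a = T_lim − T_in = 244.3 − 175.6 = 68.7 K
Invert ΔT = ηγ̇²t_res/(ρcp) for γ̇: γ̇_max² = ΔT_a ρ cp / (η t_res) = 68.7·964·2224 / (310·179.913) = 2640.85 s⁻²
γ̇_max = sqrt(2640.85) = 51.3892 s⁻¹
N_max = γ̇_max·h / (π·D) = 51.3892 · 0.00288 / (π · 0.1163) = 0.405074 rev/s = 24.3045 rpm

value=24.30 rpm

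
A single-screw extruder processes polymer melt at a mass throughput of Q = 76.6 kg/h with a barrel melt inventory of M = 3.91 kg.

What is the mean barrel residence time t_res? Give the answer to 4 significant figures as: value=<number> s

Convert throughput: Q = 76.6 kg/h = 76.6/3600 = 0.0212778 kg/s
Mean residence time: t_res = M/Q_s = 3.91 kg / 0.0212778 kg/s = 183.76 s

value=183.8 s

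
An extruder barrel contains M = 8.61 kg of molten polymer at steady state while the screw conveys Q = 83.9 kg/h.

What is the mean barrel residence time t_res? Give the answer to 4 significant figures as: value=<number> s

value=369.4 s

Q_s = Q / 3600 = 83.9 / 3600 = 0.0233056 kg/s
t_res = M / Q_s = 8.61 / 0.0233056 = 369.44 s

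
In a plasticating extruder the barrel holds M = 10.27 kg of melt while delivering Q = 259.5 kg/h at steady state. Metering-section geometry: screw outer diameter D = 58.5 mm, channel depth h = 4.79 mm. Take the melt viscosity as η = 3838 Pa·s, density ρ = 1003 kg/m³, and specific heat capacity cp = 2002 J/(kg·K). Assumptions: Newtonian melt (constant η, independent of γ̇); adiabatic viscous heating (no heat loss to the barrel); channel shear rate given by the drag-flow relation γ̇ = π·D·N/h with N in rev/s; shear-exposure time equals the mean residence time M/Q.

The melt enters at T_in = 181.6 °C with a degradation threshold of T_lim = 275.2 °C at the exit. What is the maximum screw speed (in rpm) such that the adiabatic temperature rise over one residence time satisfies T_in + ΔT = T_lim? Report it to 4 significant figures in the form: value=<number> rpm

Throughput in SI: Q_s = 259.5 kg/h ÷ 3600 s/h = 0.0720833 kg/s
Mean residence time: t_res = M/Q_s = 10.27 kg / 0.0720833 kg/s = 142.474 s
Geometry in SI: D = 58.5 mm → 0.0585 m, h = 4.79 mm → 0.00479 m
ΔT_a = T_lim − T_in = 275.2 °C − 181.6 °C = 93.6 K
γ̇_max² = ΔT_a·ρ·cp/(η·t_res) = 93.6·1003·2002/(3838·142.474) = 343.716 s⁻²
γ̇_max = sqrt(343.716) = 18.5396 s⁻¹
Solve γ̇ = πDN/h for N: N_max = γ̇_max·h/(π·D) = 18.5396 × 0.00479 / (π × 0.0585) = 0.483203 rev/s = 28.9922 rpm

value=28.99 rpm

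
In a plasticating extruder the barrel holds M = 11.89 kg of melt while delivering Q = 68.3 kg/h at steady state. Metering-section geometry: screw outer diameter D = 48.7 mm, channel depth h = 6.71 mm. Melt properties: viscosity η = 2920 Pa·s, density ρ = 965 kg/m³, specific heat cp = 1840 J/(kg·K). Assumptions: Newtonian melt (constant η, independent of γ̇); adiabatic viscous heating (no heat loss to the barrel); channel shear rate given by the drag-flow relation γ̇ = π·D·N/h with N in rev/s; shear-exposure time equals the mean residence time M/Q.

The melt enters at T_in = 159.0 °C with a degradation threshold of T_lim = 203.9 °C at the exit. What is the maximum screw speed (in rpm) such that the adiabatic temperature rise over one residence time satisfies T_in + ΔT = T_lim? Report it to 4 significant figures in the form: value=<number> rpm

Convert throughput: Q = 68.3 kg/h = 68.3/3600 = 0.0189722 kg/s
Mean residence time: t_res = M/Q_s = 11.89 kg / 0.0189722 kg/s = 626.706 s
Geometry in SI: D = 48.7 mm → 0.0487 m, h = 6.71 mm → 0.00671 m
ΔT_a = T_lim − T_in = 203.9 °C − 159.0 °C = 44.9 K
γ̇_max² = ΔT_a·ρ·cp / (η·t_res) = [44.9 × 965 × 1840] / [2920 × 626.706] = 43.5657 s⁻²
Take the square root: γ̇_max = √(43.5657) = 6.60043 s⁻¹
Solve γ̇ = πDN/h for N: N_max = γ̇_max·h/(π·D) = 6.60043 × 0.00671 / (π × 0.0487) = 0.289478 rev/s = 17.3687 rpm

value=17.37 rpm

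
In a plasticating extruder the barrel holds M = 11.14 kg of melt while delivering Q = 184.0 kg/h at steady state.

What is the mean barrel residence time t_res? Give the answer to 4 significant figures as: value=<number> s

value=218.0 s

Throughput in SI: Q_s = 184.0 kg/h ÷ 3600 s/h = 0.0511111 kg/s
Mean residence time: t_res = M/Q_s = 11.14 kg / 0.0511111 kg/s = 217.957 s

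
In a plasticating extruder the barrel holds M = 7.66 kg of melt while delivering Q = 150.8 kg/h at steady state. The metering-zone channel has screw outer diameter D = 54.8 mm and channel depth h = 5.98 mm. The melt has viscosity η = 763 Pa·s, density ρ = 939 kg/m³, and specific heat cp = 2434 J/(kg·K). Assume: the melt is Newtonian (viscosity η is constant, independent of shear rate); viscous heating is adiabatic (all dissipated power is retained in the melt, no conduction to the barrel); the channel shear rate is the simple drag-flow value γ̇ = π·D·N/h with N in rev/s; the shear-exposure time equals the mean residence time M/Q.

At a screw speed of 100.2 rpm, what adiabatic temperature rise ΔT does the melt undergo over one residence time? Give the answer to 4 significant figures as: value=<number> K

value=141.1 K

Q_s = Q / 3600 = 150.8 / 3600 = 0.0418889 kg/s
Mean residence time: t_res = M/Q_s = 7.66 kg / 0.0418889 kg/s = 182.865 s
Convert to SI: D = 0.0548 m, h = 0.00598 m, N = 100.2/60 = 1.67 rev/s
γ̇ = π D N / h = (π)(0.0548)(1.67) / 0.00598 = 48.0779 s⁻¹
ΔT = η·γ̇²·t_res / (ρ·cp) = 763 · (48.0779)² · 182.865 / (939 · 2434) = 141.111 K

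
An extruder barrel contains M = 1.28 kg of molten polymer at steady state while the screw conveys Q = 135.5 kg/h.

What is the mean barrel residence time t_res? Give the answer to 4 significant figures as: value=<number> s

value=34.01 s

Throughput in SI: Q_s = 135.5 kg/h ÷ 3600 s/h = 0.0376389 kg/s
t_res = M / Q_s = 1.28 ÷ 0.0376389 = 34.0074 s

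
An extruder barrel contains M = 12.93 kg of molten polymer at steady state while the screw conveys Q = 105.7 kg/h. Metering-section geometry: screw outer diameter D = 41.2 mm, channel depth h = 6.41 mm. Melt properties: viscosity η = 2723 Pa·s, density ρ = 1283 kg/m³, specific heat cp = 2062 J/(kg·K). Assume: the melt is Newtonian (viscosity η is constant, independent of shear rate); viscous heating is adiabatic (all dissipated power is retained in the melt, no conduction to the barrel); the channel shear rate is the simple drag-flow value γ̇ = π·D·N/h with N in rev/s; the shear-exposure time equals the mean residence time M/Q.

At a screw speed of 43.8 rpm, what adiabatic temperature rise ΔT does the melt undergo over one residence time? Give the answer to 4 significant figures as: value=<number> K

value=98.49 K

Throughput in SI: Q_s = 105.7 kg/h ÷ 3600 s/h = 0.0293611 kg/s
t_res = M / Q_s = 12.93 / 0.0293611 = 440.378 s
Geometry in metres: D = 41.2 mm → 0.0412 m, h = 6.41 mm → 0.00641 m; screw speed N = 43.8 rpm = 0.73 rev/s
γ̇ = π·D·N / h = π · 0.0412 · 0.73 / 0.00641 = 14.7405 s⁻¹
ΔT = η·γ̇²·t_res/(ρ·cp) = [2723 × 14.7405² × 440.378] / [1283 × 2062] = 98.4877 K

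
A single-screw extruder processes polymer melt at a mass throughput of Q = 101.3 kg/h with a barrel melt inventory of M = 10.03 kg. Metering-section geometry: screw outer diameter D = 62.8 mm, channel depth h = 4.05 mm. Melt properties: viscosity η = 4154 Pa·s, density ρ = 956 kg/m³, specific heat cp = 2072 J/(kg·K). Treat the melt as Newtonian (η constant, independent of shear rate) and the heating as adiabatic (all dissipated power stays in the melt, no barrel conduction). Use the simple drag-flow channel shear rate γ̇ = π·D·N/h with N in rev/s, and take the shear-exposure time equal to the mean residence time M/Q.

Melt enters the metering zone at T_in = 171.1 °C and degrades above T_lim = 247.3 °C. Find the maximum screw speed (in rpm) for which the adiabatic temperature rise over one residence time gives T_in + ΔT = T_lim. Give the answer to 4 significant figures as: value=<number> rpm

value=12.44 rpm

Convert throughput: Q = 101.3 kg/h = 101.3/3600 = 0.0281389 kg/s
t_res = M / Q_s = 10.03 ÷ 0.0281389 = 356.446 s
Geometry in SI: D = 62.8 mm → 0.0628 m, h = 4.05 mm → 0.00405 m
ΔT_a = T_lim − T_in = 247.3 °C − 171.1 °C = 76.2 K
γ̇_max² = ΔT_a·ρ·cp/(η·t_res) = 76.2·956·2072/(4154·356.446) = 101.939 s⁻²
γ̇_max = √101.939 = 10.0965 s⁻¹
N_max = γ̇_max h / (πD) = 10.0965·0.00405/(π·0.0628) = 0.207261 rev/s → ×60 = 12.4356 rpm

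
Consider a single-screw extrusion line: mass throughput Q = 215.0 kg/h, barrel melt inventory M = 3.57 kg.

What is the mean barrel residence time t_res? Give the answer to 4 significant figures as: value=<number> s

value=59.78 s

Convert throughput: Q = 215.0 kg/h = 215.0/3600 = 0.0597222 kg/s
t_res = M / Q_s = 3.57 ÷ 0.0597222 = 59.7767 s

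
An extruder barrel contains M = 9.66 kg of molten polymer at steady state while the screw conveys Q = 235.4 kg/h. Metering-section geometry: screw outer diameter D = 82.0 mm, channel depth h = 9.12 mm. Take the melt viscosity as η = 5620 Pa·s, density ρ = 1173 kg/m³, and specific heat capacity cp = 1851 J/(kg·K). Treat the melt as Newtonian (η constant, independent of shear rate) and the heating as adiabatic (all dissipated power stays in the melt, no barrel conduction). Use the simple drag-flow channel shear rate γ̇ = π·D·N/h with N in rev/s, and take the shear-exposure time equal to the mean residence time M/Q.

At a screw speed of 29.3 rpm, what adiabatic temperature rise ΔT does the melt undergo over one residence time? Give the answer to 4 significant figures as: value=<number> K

value=72.76 K

Convert throughput: Q = 235.4 kg/h = 235.4/3600 = 0.0653889 kg/s
Mean residence time: t_res = M/Q_s = 9.66 kg / 0.0653889 kg/s = 147.732 s
Geometry in metres: D = 82.0 mm → 0.082 m, h = 9.12 mm → 0.00912 m; screw speed N = 29.3 rpm = 0.488333 rev/s
γ̇ = π D N / h = (π)(0.082)(0.488333) / 0.00912 = 13.7938 s⁻¹
ΔT = η·γ̇²·t_res / (ρ·cp) = 5620 · (13.7938)² · 147.732 / (1173 · 1851) = 72.7571 K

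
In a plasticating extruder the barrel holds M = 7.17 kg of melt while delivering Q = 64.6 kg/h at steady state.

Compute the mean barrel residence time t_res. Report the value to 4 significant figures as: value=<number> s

value=399.6 s

Convert throughput: Q = 64.6 kg/h = 64.6/3600 = 0.0179444 kg/s
t_res = M / Q_s = 7.17 / 0.0179444 = 399.567 s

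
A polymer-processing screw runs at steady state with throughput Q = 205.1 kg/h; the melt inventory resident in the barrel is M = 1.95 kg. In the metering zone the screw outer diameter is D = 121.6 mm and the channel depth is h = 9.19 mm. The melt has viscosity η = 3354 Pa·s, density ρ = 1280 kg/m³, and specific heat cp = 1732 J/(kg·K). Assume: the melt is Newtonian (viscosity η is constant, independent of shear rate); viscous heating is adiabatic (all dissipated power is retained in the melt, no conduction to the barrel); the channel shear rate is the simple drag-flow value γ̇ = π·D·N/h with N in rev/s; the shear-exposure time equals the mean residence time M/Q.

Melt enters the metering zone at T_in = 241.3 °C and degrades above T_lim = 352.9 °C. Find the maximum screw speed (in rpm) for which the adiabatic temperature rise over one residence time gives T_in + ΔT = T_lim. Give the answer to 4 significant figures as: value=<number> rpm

value=67.01 rpm

Convert throughput: Q = 205.1 kg/h = 205.1/3600 = 0.0569722 kg/s
Mean residence time: t_res = M/Q_s = 1.95 kg / 0.0569722 kg/s = 34.2272 s
Geometry in SI: D = 121.6 mm → 0.1216 m, h = 9.19 mm → 0.00919 m
ΔT_a = T_lim − T_in = 352.9 − 241.3 = 111.6 K
γ̇_max² = ΔT_a·ρ·cp / (η·t_res) = [111.6 × 1280 × 1732] / [3354 × 34.2272] = 2155.2 s⁻²
Take the square root: γ̇_max = √(2155.2) = 46.4241 s⁻¹
N_max = γ̇_max·h / (π·D) = 46.4241 · 0.00919 / (π · 0.1216) = 1.1168 rev/s = 67.0081 rpm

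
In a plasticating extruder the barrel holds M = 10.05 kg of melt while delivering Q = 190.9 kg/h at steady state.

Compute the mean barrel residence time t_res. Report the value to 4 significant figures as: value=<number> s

value=189.5 s

Q_s = Q / 3600 = 190.9 / 3600 = 0.0530278 kg/s
t_res = M / Q_s = 10.05 / 0.0530278 = 189.523 s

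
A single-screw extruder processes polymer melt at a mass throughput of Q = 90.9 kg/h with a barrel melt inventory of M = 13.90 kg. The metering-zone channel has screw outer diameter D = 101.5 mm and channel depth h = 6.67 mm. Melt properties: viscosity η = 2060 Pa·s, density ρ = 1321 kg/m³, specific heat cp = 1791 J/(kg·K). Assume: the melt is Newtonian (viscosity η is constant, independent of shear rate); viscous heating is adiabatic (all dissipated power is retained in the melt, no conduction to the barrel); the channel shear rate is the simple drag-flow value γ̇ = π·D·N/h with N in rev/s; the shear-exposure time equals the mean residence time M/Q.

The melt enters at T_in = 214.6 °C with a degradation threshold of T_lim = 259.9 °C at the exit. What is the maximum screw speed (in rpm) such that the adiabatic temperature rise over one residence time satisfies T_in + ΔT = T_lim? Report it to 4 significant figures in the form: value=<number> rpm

value=12.20 rpm

Throughput in SI: Q_s = 90.9 kg/h ÷ 3600 s/h = 0.02525 kg/s
t_res = M / Q_s = 13.90 ÷ 0.02525 = 550.495 s
D = 101.5 mm = 0.1015 m;  h = 6.67 mm = 0.00667 m
ΔT_a = T_lim − T_in = 259.9 °C − 214.6 °C = 45.3 K
Invert ΔT = ηγ̇²t_res/(ρcp) for γ̇: γ̇_max² = ΔT_a ρ cp / (η t_res) = 45.3·1321·1791 / (2060·550.495) = 94.5096 s⁻²
γ̇_max = √94.5096 = 9.72161 s⁻¹
N_max = γ̇_max h / (πD) = 9.72161·0.00667/(π·0.1015) = 0.203352 rev/s → ×60 = 12.2011 rpm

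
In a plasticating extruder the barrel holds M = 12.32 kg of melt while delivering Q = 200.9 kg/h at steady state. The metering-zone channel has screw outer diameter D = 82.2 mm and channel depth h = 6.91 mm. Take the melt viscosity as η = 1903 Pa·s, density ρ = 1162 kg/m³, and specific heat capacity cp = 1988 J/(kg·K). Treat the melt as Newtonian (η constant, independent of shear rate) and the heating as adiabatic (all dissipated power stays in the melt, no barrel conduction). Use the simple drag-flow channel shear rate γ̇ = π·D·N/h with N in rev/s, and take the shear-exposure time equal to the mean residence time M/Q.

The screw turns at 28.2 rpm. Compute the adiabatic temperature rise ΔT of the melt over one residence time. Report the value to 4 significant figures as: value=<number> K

Throughput in SI: Q_s = 200.9 kg/h ÷ 3600 s/h = 0.0558056 kg/s
t_res = M / Q_s = 12.32 / 0.0558056 = 220.767 s
Convert to SI: D = 0.0822 m, h = 0.00691 m, N = 28.2/60 = 0.47 rev/s
Shear rate: γ̇ = πDN/h = π·0.0822·0.47/0.00691 = 17.5647 s⁻¹
ΔT = η·γ̇²·t_res / (ρ·cp) = 1903 · (17.5647)² · 220.767 / (1162 · 1988) = 56.109 K

value=56.11 K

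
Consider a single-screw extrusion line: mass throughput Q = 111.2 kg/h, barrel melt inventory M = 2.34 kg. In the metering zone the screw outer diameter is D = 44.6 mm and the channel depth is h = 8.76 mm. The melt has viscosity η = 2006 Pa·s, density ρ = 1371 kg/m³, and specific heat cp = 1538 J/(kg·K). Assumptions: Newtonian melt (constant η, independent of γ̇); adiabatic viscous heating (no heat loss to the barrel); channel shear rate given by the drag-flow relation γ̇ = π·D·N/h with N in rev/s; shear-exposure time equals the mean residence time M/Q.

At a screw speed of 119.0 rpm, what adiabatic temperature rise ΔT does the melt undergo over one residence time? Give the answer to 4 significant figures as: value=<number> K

Throughput in SI: Q_s = 111.2 kg/h ÷ 3600 s/h = 0.0308889 kg/s
t_res = M / Q_s = 2.34 / 0.0308889 = 75.7554 s
Geometry in metres: D = 44.6 mm → 0.0446 m, h = 8.76 mm → 0.00876 m; screw speed N = 119.0 rpm = 1.98333 rev/s
γ̇ = π D N / h = (π)(0.0446)(1.98333) / 0.00876 = 31.7232 s⁻¹
Adiabatic rise: ΔT = η γ̇² t_res / (ρ cp) = 2006·(31.7232)²·75.7554 / (1371·1538) = 72.5276 K

value=72.53 K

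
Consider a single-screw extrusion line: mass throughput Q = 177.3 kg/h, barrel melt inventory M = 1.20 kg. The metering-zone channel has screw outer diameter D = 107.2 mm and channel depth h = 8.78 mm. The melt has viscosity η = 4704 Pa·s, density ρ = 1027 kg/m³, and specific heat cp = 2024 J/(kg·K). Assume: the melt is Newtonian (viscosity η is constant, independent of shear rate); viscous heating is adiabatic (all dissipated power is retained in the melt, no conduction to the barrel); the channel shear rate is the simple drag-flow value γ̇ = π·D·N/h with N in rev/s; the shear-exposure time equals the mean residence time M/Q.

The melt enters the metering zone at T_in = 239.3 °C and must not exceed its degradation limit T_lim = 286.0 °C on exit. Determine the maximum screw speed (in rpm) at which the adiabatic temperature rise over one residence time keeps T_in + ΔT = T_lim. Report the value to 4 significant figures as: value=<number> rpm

Convert throughput: Q = 177.3 kg/h = 177.3/3600 = 0.04925 kg/s
Mean residence time: t_res = M/Q_s = 1.20 kg / 0.04925 kg/s = 24.3655 s
Geometry in SI: D = 107.2 mm → 0.1072 m, h = 8.78 mm → 0.00878 m
Allowable rise: ΔT_a = T_lim − T_in = 286.0 − 239.3 = 46.7 K
γ̇_max² = ΔT_a·ρ·cp / (η·t_res) = [46.7 × 1027 × 2024] / [4704 × 24.3655] = 846.946 s⁻²
Take the square root: γ̇_max = √(846.946) = 29.1023 s⁻¹
N_max = γ̇_max·h / (π·D) = 29.1023 · 0.00878 / (π · 0.1072) = 0.758713 rev/s = 45.5228 rpm

value=45.52 rpm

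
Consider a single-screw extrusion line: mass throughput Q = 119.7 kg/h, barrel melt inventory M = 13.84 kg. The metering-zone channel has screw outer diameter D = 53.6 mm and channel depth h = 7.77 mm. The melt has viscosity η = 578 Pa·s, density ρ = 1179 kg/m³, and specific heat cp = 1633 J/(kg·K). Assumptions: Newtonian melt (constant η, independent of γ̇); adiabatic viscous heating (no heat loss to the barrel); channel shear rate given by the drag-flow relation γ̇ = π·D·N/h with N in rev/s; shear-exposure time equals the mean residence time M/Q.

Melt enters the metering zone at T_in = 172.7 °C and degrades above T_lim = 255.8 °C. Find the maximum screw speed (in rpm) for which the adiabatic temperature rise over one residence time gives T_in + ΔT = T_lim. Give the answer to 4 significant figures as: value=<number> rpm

Convert throughput: Q = 119.7 kg/h = 119.7/3600 = 0.03325 kg/s
t_res = M / Q_s = 13.84 ÷ 0.03325 = 416.241 s
Convert to metres: D = 0.0536 m, h = 0.00777 m
Allowable rise: ΔT_a = T_lim − T_in = 255.8 − 172.7 = 83.1 K
Invert ΔT = ηγ̇²t_res/(ρcp) for γ̇: γ̇_max² = ΔT_a ρ cp / (η t_res) = 83.1·1179·1633 / (578·416.241) = 665.011 s⁻²
γ̇_max = √665.011 = 25.7878 s⁻¹
N_max = γ̇_max h / (πD) = 25.7878·0.00777/(π·0.0536) = 1.18993 rev/s → ×60 = 71.3957 rpm

value=71.40 rpm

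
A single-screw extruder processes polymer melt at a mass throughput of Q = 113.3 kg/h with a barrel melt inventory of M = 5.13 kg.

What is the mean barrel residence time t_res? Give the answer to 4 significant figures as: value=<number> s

value=163.0 s

Throughput in SI: Q_s = 113.3 kg/h ÷ 3600 s/h = 0.0314722 kg/s
Mean residence time: t_res = M/Q_s = 5.13 kg / 0.0314722 kg/s = 163.001 s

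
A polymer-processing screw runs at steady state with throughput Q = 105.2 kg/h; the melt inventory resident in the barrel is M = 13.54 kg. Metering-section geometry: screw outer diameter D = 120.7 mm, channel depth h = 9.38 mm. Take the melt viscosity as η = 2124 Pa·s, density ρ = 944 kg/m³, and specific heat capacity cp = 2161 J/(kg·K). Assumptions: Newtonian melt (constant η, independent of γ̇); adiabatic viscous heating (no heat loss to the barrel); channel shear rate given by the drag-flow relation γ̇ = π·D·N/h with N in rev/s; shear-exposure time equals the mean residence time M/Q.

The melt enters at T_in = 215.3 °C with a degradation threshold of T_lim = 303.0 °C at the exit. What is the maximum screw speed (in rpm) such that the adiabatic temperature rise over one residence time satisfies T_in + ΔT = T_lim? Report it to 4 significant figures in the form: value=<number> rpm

value=20.01 rpm

Q_s = Q / 3600 = 105.2 / 3600 = 0.0292222 kg/s
Mean residence time: t_res = M/Q_s = 13.54 kg / 0.0292222 kg/s = 463.346 s
D = 120.7 mm = 0.1207 m;  h = 9.38 mm = 0.00938 m
Allowable rise: ΔT_a = T_lim − T_in = 303.0 − 215.3 = 87.7 K
γ̇_max² = ΔT_a·ρ·cp/(η·t_res) = 87.7·944·2161/(2124·463.346) = 181.789 s⁻²
γ̇_max = √181.789 = 13.4829 s⁻¹
N_max = γ̇_max h / (πD) = 13.4829·0.00938/(π·0.1207) = 0.333525 rev/s → ×60 = 20.0115 rpm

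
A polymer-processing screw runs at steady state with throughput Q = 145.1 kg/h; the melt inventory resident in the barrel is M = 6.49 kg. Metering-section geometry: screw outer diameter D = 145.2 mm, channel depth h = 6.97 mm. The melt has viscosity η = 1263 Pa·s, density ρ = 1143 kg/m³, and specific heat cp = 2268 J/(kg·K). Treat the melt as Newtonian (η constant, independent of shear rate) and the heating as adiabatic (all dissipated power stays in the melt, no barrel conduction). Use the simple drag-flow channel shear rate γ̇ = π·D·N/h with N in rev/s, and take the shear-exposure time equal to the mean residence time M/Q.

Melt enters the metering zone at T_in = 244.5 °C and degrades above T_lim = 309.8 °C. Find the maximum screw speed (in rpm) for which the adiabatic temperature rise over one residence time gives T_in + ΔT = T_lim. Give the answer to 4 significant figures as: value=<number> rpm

Q_s = Q / 3600 = 145.1 / 3600 = 0.0403056 kg/s
t_res = M / Q_s = 6.49 / 0.0403056 = 161.02 s
D = 145.2 mm = 0.1452 m;  h = 6.97 mm = 0.00697 m
ΔT_a = T_lim − T_in = 309.8 °C − 244.5 °C = 65.3 K
γ̇_max² = ΔT_a·ρ·cp / (η·t_res) = [65.3 × 1143 × 2268] / [1263 × 161.02] = 832.376 s⁻²
Take the square root: γ̇_max = √(832.376) = 28.8509 s⁻¹
N_max = γ̇_max h / (πD) = 28.8509·0.00697/(π·0.1452) = 0.440835 rev/s → ×60 = 26.4501 rpm

value=26.45 rpm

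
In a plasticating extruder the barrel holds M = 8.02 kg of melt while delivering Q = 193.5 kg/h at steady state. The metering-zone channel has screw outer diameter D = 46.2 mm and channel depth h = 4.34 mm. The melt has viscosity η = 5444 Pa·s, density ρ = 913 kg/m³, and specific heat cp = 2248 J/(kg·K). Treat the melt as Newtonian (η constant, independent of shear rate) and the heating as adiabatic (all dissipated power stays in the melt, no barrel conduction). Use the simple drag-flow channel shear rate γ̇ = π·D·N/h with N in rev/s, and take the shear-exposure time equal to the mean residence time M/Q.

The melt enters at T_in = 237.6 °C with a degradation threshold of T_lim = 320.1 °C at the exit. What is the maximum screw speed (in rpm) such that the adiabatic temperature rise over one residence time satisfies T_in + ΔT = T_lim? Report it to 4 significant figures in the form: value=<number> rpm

value=25.90 rpm

Throughput in SI: Q_s = 193.5 kg/h ÷ 3600 s/h = 0.05375 kg/s
t_res = M / Q_s = 8.02 ÷ 0.05375 = 149.209 s
Geometry in SI: D = 46.2 mm → 0.0462 m, h = 4.34 mm → 0.00434 m
ΔT_a = T_lim − T_in = 320.1 − 237.6 = 82.5 K
Invert ΔT = ηγ̇²t_res/(ρcp) for γ̇: γ̇_max² = ΔT_a ρ cp / (η t_res) = 82.5·913·2248 / (5444·149.209) = 208.452 s⁻²
γ̇_max = √208.452 = 14.4379 s⁻¹
Solve γ̇ = πDN/h for N: N_max = γ̇_max·h/(π·D) = 14.4379 × 0.00434 / (π × 0.0462) = 0.431719 rev/s = 25.9032 rpm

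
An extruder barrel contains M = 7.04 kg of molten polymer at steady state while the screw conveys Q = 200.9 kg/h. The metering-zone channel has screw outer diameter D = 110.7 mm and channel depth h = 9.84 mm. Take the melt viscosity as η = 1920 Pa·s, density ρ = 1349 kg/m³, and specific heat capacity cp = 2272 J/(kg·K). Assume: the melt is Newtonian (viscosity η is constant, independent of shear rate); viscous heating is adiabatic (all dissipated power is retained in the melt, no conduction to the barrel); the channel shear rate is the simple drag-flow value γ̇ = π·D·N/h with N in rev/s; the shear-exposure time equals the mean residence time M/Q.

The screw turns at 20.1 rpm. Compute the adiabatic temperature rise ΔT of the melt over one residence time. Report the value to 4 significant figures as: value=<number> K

Throughput in SI: Q_s = 200.9 kg/h ÷ 3600 s/h = 0.0558056 kg/s
Mean residence time: t_res = M/Q_s = 7.04 kg / 0.0558056 kg/s = 126.152 s
Convert to SI: D = 0.1107 m, h = 0.00984 m, N = 20.1/60 = 0.335 rev/s
γ̇ = π·D·N / h = π · 0.1107 · 0.335 / 0.00984 = 11.8399 s⁻¹
ΔT = η·γ̇²·t_res/(ρ·cp) = [1920 × 11.8399² × 126.152] / [1349 × 2272] = 11.0782 K

value=11.08 K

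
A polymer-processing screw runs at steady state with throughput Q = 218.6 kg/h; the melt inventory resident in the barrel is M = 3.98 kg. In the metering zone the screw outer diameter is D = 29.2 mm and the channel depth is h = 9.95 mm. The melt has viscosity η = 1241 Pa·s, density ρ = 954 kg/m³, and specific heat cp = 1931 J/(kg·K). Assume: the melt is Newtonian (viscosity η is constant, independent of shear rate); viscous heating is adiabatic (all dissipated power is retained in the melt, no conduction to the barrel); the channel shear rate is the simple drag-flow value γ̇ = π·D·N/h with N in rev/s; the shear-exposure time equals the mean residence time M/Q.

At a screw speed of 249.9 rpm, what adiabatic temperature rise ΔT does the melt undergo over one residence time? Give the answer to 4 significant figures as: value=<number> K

Throughput in SI: Q_s = 218.6 kg/h ÷ 3600 s/h = 0.0607222 kg/s
Mean residence time: t_res = M/Q_s = 3.98 kg / 0.0607222 kg/s = 65.5444 s
Geometry in metres: D = 29.2 mm → 0.0292 m, h = 9.95 mm → 0.00995 m; screw speed N = 249.9 rpm = 4.165 rev/s
Shear rate: γ̇ = πDN/h = π·0.0292·4.165/0.00995 = 38.3994 s⁻¹
ΔT = η·γ̇²·t_res / (ρ·cp) = 1241 · (38.3994)² · 65.5444 / (954 · 1931) = 65.1067 K

value=65.11 K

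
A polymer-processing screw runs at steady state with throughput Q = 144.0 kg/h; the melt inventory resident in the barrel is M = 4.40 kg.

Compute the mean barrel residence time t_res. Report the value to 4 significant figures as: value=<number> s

value=110.0 s

Convert throughput: Q = 144.0 kg/h = 144.0/3600 = 0.04 kg/s
Mean residence time: t_res = M/Q_s = 4.40 kg / 0.04 kg/s = 110 s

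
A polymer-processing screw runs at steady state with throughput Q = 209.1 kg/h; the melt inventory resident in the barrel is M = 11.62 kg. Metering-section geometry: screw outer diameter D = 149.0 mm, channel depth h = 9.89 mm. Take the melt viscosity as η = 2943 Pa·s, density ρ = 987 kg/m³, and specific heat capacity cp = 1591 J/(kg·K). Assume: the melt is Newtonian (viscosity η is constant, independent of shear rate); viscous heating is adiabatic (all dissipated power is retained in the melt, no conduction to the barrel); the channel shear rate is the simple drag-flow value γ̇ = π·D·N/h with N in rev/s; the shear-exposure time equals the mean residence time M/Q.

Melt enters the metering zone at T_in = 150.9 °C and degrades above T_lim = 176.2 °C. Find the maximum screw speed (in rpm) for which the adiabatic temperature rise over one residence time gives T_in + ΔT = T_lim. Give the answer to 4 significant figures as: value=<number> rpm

value=10.41 rpm

Throughput in SI: Q_s = 209.1 kg/h ÷ 3600 s/h = 0.0580833 kg/s
t_res = M / Q_s = 11.62 / 0.0580833 = 200.057 s
D = 149.0 mm = 0.149 m;  h = 9.89 mm = 0.00989 m
Allowable rise: ΔT_a = T_lim − T_in = 176.2 − 150.9 = 25.3 K
Invert ΔT = ηγ̇²t_res/(ρcp) for γ̇: γ̇_max² = ΔT_a ρ cp / (η t_res) = 25.3·987·1591 / (2943·200.057) = 67.4781 s⁻²
Take the square root: γ̇_max = √(67.4781) = 8.21451 s⁻¹
N_max = γ̇_max·h / (π·D) = 8.21451 · 0.00989 / (π · 0.149) = 0.173557 rev/s = 10.4134 rpm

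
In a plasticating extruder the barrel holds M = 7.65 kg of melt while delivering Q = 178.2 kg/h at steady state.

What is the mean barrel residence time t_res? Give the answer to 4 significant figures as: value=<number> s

value=154.5 s

Q_s = Q / 3600 = 178.2 / 3600 = 0.0495 kg/s
t_res = M / Q_s = 7.65 / 0.0495 = 154.545 s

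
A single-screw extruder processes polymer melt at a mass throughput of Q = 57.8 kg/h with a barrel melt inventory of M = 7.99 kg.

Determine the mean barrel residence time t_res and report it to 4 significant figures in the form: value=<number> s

value=497.6 s

Convert throughput: Q = 57.8 kg/h = 57.8/3600 = 0.0160556 kg/s
Mean residence time: t_res = M/Q_s = 7.99 kg / 0.0160556 kg/s = 497.647 s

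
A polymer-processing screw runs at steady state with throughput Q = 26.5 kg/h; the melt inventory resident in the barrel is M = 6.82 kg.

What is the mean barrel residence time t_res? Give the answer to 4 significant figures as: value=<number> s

value=926.5 s

Throughput in SI: Q_s = 26.5 kg/h ÷ 3600 s/h = 0.00736111 kg/s
t_res = M / Q_s = 6.82 / 0.00736111 = 926.491 s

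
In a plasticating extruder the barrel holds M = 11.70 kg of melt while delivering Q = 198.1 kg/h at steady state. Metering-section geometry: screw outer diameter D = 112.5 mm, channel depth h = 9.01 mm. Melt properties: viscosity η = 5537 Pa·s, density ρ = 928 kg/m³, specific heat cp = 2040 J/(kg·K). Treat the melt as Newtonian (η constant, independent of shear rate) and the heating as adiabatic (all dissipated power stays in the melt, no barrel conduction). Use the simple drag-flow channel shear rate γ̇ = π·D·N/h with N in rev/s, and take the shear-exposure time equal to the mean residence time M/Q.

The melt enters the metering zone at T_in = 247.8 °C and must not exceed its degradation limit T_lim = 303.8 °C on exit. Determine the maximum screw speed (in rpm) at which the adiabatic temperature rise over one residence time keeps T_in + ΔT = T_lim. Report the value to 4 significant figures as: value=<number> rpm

value=14.52 rpm

Convert throughput: Q = 198.1 kg/h = 198.1/3600 = 0.0550278 kg/s
Mean residence time: t_res = M/Q_s = 11.70 kg / 0.0550278 kg/s = 212.62 s
Convert to metres: D = 0.1125 m, h = 0.00901 m
Allowable rise: ΔT_a = T_lim − T_in = 303.8 − 247.8 = 56 K
γ̇_max² = ΔT_a·ρ·cp/(η·t_res) = 56·928·2040/(5537·212.62) = 90.0508 s⁻²
Take the square root: γ̇_max = √(90.0508) = 9.48951 s⁻¹
Solve γ̇ = πDN/h for N: N_max = γ̇_max·h/(π·D) = 9.48951 × 0.00901 / (π × 0.1125) = 0.241917 rev/s = 14.515 rpm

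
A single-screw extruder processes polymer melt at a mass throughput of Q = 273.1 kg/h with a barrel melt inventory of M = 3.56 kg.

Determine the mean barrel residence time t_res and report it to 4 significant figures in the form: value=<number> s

value=46.93 s

Throughput in SI: Q_s = 273.1 kg/h ÷ 3600 s/h = 0.0758611 kg/s
Mean residence time: t_res = M/Q_s = 3.56 kg / 0.0758611 kg/s = 46.9279 s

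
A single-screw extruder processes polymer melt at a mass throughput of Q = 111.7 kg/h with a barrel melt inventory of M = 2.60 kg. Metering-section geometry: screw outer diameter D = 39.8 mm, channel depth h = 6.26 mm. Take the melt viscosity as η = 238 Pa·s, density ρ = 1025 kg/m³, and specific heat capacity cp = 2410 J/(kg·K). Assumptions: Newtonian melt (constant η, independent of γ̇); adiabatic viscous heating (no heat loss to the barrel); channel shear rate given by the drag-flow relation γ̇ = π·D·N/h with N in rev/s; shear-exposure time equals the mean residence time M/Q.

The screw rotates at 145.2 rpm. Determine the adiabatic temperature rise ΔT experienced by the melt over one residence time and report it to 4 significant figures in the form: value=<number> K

Q_s = Q / 3600 = 111.7 / 3600 = 0.0310278 kg/s
t_res = M / Q_s = 2.60 / 0.0310278 = 83.7959 s
D = 39.8 mm = 0.0398 m;  h = 6.26 mm = 0.00626 m;  N = 145.2 rpm / 60 = 2.42 rev/s
γ̇ = π D N / h = (π)(0.0398)(2.42) / 0.00626 = 48.3364 s⁻¹
ΔT = η·γ̇²·t_res / (ρ·cp) = 238 · (48.3364)² · 83.7959 / (1025 · 2410) = 18.8628 K

value=18.86 K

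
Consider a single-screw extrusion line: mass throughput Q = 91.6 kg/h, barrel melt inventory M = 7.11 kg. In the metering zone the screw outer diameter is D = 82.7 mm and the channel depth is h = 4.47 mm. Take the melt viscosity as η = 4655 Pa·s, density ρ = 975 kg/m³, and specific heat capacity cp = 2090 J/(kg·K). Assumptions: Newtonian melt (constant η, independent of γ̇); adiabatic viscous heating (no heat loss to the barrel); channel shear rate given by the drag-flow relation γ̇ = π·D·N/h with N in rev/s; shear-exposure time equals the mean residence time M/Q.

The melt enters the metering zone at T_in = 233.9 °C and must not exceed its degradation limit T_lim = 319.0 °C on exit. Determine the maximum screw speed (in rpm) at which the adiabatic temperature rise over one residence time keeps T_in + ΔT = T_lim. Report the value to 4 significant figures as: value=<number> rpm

value=11.92 rpm

Q_s = Q / 3600 = 91.6 / 3600 = 0.0254444 kg/s
t_res = M / Q_s = 7.11 / 0.0254444 = 279.432 s
D = 82.7 mm = 0.0827 m;  h = 4.47 mm = 0.00447 m
ΔT_a = T_lim − T_in = 319.0 − 233.9 = 85.1 K
γ̇_max² = ΔT_a·ρ·cp / (η·t_res) = [85.1 × 975 × 2090] / [4655 × 279.432] = 133.317 s⁻²
γ̇_max = sqrt(133.317) = 11.5463 s⁻¹
Solve γ̇ = πDN/h for N: N_max = γ̇_max·h/(π·D) = 11.5463 × 0.00447 / (π × 0.0827) = 0.198653 rev/s = 11.9192 rpm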